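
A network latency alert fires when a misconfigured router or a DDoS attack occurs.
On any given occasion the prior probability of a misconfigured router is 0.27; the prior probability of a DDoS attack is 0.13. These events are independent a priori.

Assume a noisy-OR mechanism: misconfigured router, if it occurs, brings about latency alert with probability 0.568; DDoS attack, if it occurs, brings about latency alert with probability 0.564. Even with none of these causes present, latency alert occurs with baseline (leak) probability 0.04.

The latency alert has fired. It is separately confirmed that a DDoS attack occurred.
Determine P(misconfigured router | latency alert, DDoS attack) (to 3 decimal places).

P(misconfigured router | latency alert, DDoS attack) ≈ 0.343

Under noisy-OR, P(latency alert | causes) = 1 − (1−0.04)·∏(1−qᵢ) over the active causes.
Enumerate both values of misconfigured router and weight by the priors:
  P(latency alert | DDoS attack) = 0.58144×0.73 + 0.819182×0.27
        = 0.424451 + 0.221179 = 0.645630
Configurations with misconfigured router contribute 0.221179, so
  P(misconfigured router | latency alert, DDoS attack) = 0.221179 / 0.645630 ≈ 0.343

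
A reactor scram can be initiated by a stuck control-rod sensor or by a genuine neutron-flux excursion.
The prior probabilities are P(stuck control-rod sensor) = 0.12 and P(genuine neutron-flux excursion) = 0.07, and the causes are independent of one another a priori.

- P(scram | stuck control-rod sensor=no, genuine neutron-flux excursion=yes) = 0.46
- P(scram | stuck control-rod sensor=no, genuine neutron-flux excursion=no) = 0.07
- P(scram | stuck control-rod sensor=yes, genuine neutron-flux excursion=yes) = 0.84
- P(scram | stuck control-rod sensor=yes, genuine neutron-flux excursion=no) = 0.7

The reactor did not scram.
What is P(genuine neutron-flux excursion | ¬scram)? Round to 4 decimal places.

Weight on genuine neutron-flux excursion=true, given the evidence: 0.033264 + 0.001344 = 0.034608
Normalizer over all consistent configurations: 0.93*0.88*0.93 + 0.54*0.88*0.07 + 0.3*0.12*0.93 + 0.16*0.12*0.07 = 0.829200
Posterior = 0.034608 / 0.829200 ≈ 0.0417

P(genuine neutron-flux excursion | ¬scram) ≈ 0.0417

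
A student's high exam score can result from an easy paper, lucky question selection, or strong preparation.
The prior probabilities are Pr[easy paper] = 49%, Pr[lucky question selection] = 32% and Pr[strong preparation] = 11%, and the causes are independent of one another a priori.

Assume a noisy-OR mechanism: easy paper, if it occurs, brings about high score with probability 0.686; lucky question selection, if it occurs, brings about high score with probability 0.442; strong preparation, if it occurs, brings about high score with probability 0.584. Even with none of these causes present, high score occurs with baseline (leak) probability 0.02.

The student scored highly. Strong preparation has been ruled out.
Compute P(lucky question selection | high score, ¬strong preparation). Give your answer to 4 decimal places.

Under noisy-OR, P(high score | causes) = 1 − (1−0.02)·∏(1−qᵢ) over the active causes.
P(high score | ¬strong preparation) = 0.02*0.51*0.68 + 0.45316*0.51*0.32 + 0.69228*0.49*0.68 + 0.828292*0.49*0.32 = 0.006936 + 0.073956 + 0.230668 + 0.129876 = 0.441436
The lucky question selection-present share is 0.073956 + 0.129876 = 0.203832.
P(lucky question selection | high score, ¬strong preparation) = 0.203832 / 0.441436 ≈ 0.4617

P(lucky question selection | high score, ¬strong preparation) ≈ 0.4617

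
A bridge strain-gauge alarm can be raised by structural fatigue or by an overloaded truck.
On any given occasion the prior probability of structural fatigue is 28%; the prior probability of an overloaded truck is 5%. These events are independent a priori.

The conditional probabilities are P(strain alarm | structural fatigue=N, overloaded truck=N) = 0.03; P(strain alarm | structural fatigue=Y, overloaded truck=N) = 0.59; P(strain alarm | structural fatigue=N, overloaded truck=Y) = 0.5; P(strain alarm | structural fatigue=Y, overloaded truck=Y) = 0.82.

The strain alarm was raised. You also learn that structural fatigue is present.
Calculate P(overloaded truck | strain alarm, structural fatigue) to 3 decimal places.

Weight on overloaded truck=true, given the evidence: 0.82×0.05 = 0.041000
The normalizing constant is 0.59×0.95 + 0.82×0.05 = 0.601500
P(overloaded truck | strain alarm, structural fatigue) = 0.041000/0.601500 ≈ 0.068

P(overloaded truck | strain alarm, structural fatigue) ≈ 0.068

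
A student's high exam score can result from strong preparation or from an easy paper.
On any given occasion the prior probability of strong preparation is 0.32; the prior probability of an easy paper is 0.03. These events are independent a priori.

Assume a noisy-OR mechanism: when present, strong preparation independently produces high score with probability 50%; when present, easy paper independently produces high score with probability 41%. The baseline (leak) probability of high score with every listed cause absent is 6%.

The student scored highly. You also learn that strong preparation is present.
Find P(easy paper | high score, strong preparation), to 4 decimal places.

P(easy paper | high score, strong preparation) ≈ 0.0405

Under noisy-OR, P(high score | causes) = 1 − (1−0.06)·∏(1−qᵢ) over the active causes.
Sum P(high score|·) weighted by the priors over both values of easy paper:
  P(high score | strong preparation) = 0.53×0.97 + 0.7227×0.03
        = 0.514100 + 0.021681 = 0.535781
The terms with easy paper present sum to 0.021681, so
  P(easy paper | high score, strong preparation) = 0.021681 / 0.535781 ≈ 0.0405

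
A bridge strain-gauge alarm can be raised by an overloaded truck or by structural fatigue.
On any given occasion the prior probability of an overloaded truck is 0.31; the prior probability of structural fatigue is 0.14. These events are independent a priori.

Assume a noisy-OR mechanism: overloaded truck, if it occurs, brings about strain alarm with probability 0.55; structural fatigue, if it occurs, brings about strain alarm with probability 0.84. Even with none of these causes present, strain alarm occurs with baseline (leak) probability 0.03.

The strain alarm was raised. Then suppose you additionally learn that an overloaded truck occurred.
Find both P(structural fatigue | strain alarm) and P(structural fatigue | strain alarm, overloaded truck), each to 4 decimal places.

Under noisy-OR, P(strain alarm | causes) = 1 − (1−0.03)·∏(1−qᵢ) over the active causes.
Weight on structural fatigue=true, given the evidence: 0.081608 + 0.040369 = 0.121977
The normalizing constant is 0.03*0.69*0.86 + 0.8448*0.69*0.14 + 0.5635*0.31*0.86 + 0.93016*0.31*0.14 = 0.290008
P(structural fatigue | strain alarm) = 0.121977/0.290008 ≈ 0.4206

Now condition on the additional information:
Sum P(strain alarm|·) weighted by the priors over both values of structural fatigue:
  P(strain alarm | overloaded truck) = 0.5635·0.86 + 0.93016·0.14
        = 0.484610 + 0.130222 = 0.614832
Configurations with structural fatigue contribute 0.130222, so
  P(structural fatigue | strain alarm, overloaded truck) = 0.130222 / 0.614832 ≈ 0.2118
Conditioning on overloaded truck lowers the posterior on structural fatigue: the classic explaining-away effect in a common-effect structure.

P(structural fatigue | strain alarm) ≈ 0.4206; P(structural fatigue | strain alarm, overloaded truck) ≈ 0.2118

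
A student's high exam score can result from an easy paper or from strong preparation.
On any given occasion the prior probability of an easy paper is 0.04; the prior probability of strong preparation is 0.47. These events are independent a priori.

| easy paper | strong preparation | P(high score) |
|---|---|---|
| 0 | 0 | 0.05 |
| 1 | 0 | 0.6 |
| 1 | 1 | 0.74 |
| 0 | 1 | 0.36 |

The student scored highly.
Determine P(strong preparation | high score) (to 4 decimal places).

For the numerator, keep only strong preparation=true terms: 0.162432 + 0.013912 = 0.176344
Denominator P(high score): 0.05×0.96×0.53 + 0.36×0.96×0.47 + 0.6×0.04×0.53 + 0.74×0.04×0.47 = 0.214504
P(strong preparation | high score) = 0.176344/0.214504 ≈ 0.8221

P(strong preparation | high score) ≈ 0.8221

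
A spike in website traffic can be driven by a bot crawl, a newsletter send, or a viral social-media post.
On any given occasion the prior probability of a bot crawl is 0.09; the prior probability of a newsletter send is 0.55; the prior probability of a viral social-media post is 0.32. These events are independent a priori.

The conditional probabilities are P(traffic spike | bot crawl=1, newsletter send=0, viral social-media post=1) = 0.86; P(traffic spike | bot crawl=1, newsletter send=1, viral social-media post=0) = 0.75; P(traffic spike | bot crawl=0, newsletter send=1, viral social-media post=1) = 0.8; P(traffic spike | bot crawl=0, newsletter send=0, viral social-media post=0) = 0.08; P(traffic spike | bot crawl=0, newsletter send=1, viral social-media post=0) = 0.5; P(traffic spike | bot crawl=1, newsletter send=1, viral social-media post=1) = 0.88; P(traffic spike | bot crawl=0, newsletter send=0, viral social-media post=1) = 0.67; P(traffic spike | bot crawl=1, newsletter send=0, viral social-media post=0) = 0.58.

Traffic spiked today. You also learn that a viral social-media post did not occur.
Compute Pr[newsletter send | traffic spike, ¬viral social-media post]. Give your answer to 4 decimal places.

Pr[newsletter send | traffic spike, ¬viral social-media post] ≈ 0.8363

Sum P(traffic spike|·) weighted by the priors over the 4 (bot crawl, newsletter send) configurations:
  P(traffic spike | ¬viral social-media post) = 0.08×0.91×0.45 + 0.5×0.91×0.55 + 0.58×0.09×0.45 + 0.75×0.09×0.55
        = 0.032760 + 0.250250 + 0.023490 + 0.037125 = 0.343625
Keeping only the newsletter send-present terms gives 0.287375, so
  P(newsletter send | traffic spike, ¬viral social-media post) = 0.287375 / 0.343625 ≈ 0.8363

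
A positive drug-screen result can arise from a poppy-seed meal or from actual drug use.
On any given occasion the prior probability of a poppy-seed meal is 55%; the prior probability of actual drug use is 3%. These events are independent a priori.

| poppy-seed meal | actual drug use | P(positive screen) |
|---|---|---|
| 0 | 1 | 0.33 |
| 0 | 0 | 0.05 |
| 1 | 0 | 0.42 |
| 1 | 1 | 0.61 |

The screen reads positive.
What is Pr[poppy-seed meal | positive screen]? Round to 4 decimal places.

Sum P(positive screen|·) weighted by the priors over the 4 (poppy-seed meal, actual drug use) configurations:
  P(positive screen) = 0.05×0.45×0.97 + 0.33×0.45×0.03 + 0.42×0.55×0.97 + 0.61×0.55×0.03
        = 0.021825 + 0.004455 + 0.224070 + 0.010065 = 0.260415
The terms with poppy-seed meal present sum to 0.234135, so
  P(poppy-seed meal | positive screen) = 0.234135 / 0.260415 ≈ 0.8991

Pr[poppy-seed meal | positive screen] ≈ 0.8991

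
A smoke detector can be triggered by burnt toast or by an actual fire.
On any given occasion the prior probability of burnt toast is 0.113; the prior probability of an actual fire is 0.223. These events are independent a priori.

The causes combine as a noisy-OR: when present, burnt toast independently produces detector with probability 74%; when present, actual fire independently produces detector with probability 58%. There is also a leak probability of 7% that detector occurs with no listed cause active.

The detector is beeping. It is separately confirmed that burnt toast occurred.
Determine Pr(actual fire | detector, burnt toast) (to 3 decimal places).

Under noisy-OR, P(detector | causes) = 1 − (1−0.07)·∏(1−qᵢ) over the active causes.
By total probability over both values of actual fire:
  P(detector | burnt toast) = 0.7582*0.777 + 0.898444*0.223
        = 0.589121 + 0.200353 = 0.789474
The terms with actual fire present sum to 0.200353, so
  P(actual fire | detector, burnt toast) = 0.200353 / 0.789474 ≈ 0.254

Pr(actual fire | detector, burnt toast) ≈ 0.254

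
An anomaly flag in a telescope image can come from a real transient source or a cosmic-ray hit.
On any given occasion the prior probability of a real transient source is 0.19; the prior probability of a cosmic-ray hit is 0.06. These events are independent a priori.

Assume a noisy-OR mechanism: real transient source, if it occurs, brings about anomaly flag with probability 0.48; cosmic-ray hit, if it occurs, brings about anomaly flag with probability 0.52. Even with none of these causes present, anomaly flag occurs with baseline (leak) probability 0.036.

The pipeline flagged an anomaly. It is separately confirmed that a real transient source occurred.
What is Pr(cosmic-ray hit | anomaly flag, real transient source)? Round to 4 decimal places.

Under noisy-OR, P(anomaly flag | causes) = 1 − (1−0.036)·∏(1−qᵢ) over the active causes.
Enumerate both values of cosmic-ray hit and weight by the priors:
  P(anomaly flag | real transient source) = 0.49872*0.94 + 0.759386*0.06
        = 0.468797 + 0.045563 = 0.514360
The terms with cosmic-ray hit present sum to 0.045563, so
  P(cosmic-ray hit | anomaly flag, real transient source) = 0.045563 / 0.514360 ≈ 0.0886

Pr(cosmic-ray hit | anomaly flag, real transient source) ≈ 0.0886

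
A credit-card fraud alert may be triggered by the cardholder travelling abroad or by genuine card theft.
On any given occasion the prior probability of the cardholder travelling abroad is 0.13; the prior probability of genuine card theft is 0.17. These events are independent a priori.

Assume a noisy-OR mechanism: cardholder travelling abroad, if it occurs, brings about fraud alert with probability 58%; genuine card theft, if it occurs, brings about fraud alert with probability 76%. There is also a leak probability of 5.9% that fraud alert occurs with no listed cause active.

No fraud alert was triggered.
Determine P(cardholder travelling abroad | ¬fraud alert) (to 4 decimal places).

Under noisy-OR, P(fraud alert | causes) = 1 − (1−0.059)·∏(1−qᵢ) over the active causes.
P(¬fraud alert) = 0.941·0.87·0.83 + 0.22584·0.87·0.17 + 0.39522·0.13·0.83 + 0.094853·0.13·0.17 = 0.679496 + 0.033402 + 0.042644 + 0.002096 = 0.757638
Restricting to configurations with cardholder travelling abroad present: 0.042644 + 0.002096 = 0.044740.
P(cardholder travelling abroad | ¬fraud alert) = 0.044740 / 0.757638 ≈ 0.0591

P(cardholder travelling abroad | ¬fraud alert) ≈ 0.0591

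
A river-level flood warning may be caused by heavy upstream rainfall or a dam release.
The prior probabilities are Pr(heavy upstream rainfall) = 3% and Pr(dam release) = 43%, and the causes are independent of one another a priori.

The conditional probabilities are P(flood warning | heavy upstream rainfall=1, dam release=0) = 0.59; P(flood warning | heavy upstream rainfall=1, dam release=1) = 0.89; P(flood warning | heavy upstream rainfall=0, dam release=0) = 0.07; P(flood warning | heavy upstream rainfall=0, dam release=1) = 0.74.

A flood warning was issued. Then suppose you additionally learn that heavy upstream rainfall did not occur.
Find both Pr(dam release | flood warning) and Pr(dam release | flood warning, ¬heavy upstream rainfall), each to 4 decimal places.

Numerator (weight on configurations with dam release): 0.308654 + 0.011481 = 0.320135
The normalizing constant is 0.07·0.97·0.57 + 0.74·0.97·0.43 + 0.59·0.03·0.57 + 0.89·0.03·0.43 = 0.368927
P(dam release | flood warning) = 0.320135/0.368927 ≈ 0.8677

Now also conditioning on heavy upstream rainfall≠true:
For the numerator, keep only dam release=true terms: 0.74*0.43 = 0.318200
Denominator P(flood warning | ¬heavy upstream rainfall): 0.07*0.57 + 0.74*0.43 = 0.358100
Posterior = 0.318200 / 0.358100 ≈ 0.8886
Ruling out heavy upstream rainfall raises the posterior on dam release — the flip side of explaining away.

Pr(dam release | flood warning) ≈ 0.8677; Pr(dam release | flood warning, ¬heavy upstream rainfall) ≈ 0.8886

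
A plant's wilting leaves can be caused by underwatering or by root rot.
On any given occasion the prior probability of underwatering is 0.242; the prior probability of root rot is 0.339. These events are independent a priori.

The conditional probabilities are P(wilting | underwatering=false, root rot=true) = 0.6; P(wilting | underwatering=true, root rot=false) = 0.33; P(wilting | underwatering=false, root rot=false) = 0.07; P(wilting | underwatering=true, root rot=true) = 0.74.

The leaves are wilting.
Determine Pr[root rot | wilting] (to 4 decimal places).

Pr[root rot | wilting] ≈ 0.7098

By total probability over the 4 (underwatering, root rot) configurations:
  P(wilting) = 0.07×0.758×0.661 + 0.6×0.758×0.339 + 0.33×0.242×0.661 + 0.74×0.242×0.339
        = 0.035073 + 0.154177 + 0.052787 + 0.060708 = 0.302745
The terms with root rot present sum to 0.214885, so
  P(root rot | wilting) = 0.214885 / 0.302745 ≈ 0.7098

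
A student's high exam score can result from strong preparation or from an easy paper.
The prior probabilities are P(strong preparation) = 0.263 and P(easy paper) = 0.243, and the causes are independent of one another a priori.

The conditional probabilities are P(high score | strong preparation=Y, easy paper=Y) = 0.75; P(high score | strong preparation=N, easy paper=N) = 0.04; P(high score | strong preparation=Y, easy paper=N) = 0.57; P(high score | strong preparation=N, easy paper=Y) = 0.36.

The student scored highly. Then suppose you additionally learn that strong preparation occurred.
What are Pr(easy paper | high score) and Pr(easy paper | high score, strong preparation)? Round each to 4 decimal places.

Pr(easy paper | high score) ≈ 0.4529; Pr(easy paper | high score, strong preparation) ≈ 0.2969

By total probability over the 4 (strong preparation, easy paper) configurations:
  P(high score) = 0.04·0.737·0.757 + 0.36·0.737·0.243 + 0.57·0.263·0.757 + 0.75·0.263·0.243
        = 0.022316 + 0.064473 + 0.113482 + 0.047932 = 0.248203
Keeping only the easy paper-present terms gives 0.112405, so
  P(easy paper | high score) = 0.112405 / 0.248203 ≈ 0.4529

Now also conditioning on strong preparation=true:
P(high score | strong preparation) = 0.57×0.757 + 0.75×0.243 = 0.431490 + 0.182250 = 0.613740
Of this, 0.182250 comes from 0.75×0.243 (the easy paper=true cases).
So P(easy paper | high score, strong preparation) = 0.182250/0.613740 ≈ 0.2969.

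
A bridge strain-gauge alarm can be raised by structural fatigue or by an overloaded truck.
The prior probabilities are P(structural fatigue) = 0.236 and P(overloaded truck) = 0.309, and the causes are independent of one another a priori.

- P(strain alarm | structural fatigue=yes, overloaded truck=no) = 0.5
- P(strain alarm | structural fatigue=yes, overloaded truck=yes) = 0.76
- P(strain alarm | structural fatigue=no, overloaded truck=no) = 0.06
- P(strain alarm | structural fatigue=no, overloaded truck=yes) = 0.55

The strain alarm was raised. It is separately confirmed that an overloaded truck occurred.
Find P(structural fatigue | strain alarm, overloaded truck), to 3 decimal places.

P(structural fatigue | strain alarm, overloaded truck) ≈ 0.299

Sum P(strain alarm|·) weighted by the priors over both values of structural fatigue:
  P(strain alarm | overloaded truck) = 0.55·0.764 + 0.76·0.236
        = 0.420200 + 0.179360 = 0.599560
The terms with structural fatigue present sum to 0.179360, so
  P(structural fatigue | strain alarm, overloaded truck) = 0.179360 / 0.599560 ≈ 0.299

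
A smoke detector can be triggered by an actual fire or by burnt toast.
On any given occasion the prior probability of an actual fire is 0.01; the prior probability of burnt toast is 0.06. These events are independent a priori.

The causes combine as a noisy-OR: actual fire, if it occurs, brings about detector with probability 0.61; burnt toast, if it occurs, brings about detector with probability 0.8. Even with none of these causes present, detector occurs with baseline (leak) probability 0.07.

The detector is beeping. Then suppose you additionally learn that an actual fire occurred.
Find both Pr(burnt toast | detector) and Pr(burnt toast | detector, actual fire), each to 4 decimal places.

Pr(burnt toast | detector) ≈ 0.4074; Pr(burnt toast | detector, actual fire) ≈ 0.0850

Under noisy-OR, P(detector | causes) = 1 − (1−0.07)·∏(1−qᵢ) over the active causes.
Weight on burnt toast=true, given the evidence: 0.048352 + 0.000556 = 0.048908
Denominator P(detector): 0.07×0.99×0.94 + 0.814×0.99×0.06 + 0.6373×0.01×0.94 + 0.92746×0.01×0.06 = 0.120041
Posterior = 0.048908 / 0.120041 ≈ 0.4074

Now condition on the additional information:
Numerator (weight on configurations with burnt toast): 0.92746×0.06 = 0.055648
Denominator P(detector | actual fire): 0.6373×0.94 + 0.92746×0.06 = 0.654710
Posterior = 0.055648 / 0.654710 ≈ 0.0850
The drop from 0.4074 to 0.0850 is the explaining-away (discounting) effect.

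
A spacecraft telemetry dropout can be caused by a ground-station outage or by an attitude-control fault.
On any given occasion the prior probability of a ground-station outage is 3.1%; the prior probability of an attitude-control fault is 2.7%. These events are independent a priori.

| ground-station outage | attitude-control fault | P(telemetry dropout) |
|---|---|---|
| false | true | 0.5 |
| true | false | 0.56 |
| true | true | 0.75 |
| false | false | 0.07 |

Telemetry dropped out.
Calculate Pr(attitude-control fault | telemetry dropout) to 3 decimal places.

For the numerator, keep only attitude-control fault=true terms: 0.013081 + 0.000628 = 0.013709
Denominator P(telemetry dropout): 0.07*0.969*0.973 + 0.5*0.969*0.027 + 0.56*0.031*0.973 + 0.75*0.031*0.027 = 0.096599
Posterior = 0.013709 / 0.096599 ≈ 0.142

Pr(attitude-control fault | telemetry dropout) ≈ 0.142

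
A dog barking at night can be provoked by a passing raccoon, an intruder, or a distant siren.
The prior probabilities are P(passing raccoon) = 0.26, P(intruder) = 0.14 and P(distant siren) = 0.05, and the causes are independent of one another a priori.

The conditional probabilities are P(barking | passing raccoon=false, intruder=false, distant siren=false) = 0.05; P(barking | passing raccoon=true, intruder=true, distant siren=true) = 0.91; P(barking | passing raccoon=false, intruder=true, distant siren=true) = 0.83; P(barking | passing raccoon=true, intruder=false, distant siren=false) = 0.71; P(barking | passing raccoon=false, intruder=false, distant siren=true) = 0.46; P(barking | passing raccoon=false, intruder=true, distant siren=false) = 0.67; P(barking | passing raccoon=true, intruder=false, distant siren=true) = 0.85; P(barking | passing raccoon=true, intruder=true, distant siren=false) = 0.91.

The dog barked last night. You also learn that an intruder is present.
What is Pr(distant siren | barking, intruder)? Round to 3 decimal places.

Pr(distant siren | barking, intruder) ≈ 0.058

For the numerator, keep only distant siren=true terms: 0.030710 + 0.011830 = 0.042540
The normalizing constant is 0.67*0.74*0.95 + 0.83*0.74*0.05 + 0.91*0.26*0.95 + 0.91*0.26*0.05 = 0.738320
Posterior = 0.042540 / 0.738320 ≈ 0.058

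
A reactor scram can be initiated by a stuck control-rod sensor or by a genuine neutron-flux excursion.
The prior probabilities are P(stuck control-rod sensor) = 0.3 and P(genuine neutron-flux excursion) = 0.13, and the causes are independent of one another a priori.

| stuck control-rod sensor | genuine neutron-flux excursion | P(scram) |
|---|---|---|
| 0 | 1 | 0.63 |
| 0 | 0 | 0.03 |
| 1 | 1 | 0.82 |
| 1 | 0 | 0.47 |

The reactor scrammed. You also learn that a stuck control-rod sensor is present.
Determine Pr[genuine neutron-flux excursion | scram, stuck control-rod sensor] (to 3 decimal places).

Enumerate both values of genuine neutron-flux excursion and weight by the priors:
  P(scram | stuck control-rod sensor) = 0.47·0.87 + 0.82·0.13
        = 0.408900 + 0.106600 = 0.515500
Keeping only the genuine neutron-flux excursion-present terms gives 0.106600, so
  P(genuine neutron-flux excursion | scram, stuck control-rod sensor) = 0.106600 / 0.515500 ≈ 0.207

Pr[genuine neutron-flux excursion | scram, stuck control-rod sensor] ≈ 0.207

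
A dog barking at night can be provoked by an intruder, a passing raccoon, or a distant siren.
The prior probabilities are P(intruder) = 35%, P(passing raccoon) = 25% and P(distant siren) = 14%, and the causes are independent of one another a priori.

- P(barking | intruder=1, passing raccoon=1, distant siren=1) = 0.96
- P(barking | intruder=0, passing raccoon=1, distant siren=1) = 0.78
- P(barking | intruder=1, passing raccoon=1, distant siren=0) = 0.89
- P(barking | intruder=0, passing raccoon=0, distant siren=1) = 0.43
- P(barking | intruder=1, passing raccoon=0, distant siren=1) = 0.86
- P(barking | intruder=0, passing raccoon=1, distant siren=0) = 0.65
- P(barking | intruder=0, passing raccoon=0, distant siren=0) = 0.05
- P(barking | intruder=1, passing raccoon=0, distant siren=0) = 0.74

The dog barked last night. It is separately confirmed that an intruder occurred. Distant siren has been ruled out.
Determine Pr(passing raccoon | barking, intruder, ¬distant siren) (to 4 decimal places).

Pr(passing raccoon | barking, intruder, ¬distant siren) ≈ 0.2862

P(barking | intruder, ¬distant siren) = 0.74×0.75 + 0.89×0.25 = 0.555000 + 0.222500 = 0.777500
Of this, 0.222500 comes from 0.89×0.25 (the passing raccoon=true cases).
P(passing raccoon | barking, intruder, ¬distant siren) = 0.222500 / 0.777500 ≈ 0.2862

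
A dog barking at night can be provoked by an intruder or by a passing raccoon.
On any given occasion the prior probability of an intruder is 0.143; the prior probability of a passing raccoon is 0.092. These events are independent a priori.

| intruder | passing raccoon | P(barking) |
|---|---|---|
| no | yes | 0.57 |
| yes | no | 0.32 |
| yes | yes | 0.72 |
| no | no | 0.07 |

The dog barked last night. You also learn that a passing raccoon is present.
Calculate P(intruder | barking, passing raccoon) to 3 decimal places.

P(intruder | barking, passing raccoon) ≈ 0.174

P(barking | passing raccoon) = 0.57*0.857 + 0.72*0.143 = 0.488490 + 0.102960 = 0.591450
The intruder-present share is 0.72*0.143 = 0.102960.
So P(intruder | barking, passing raccoon) = 0.102960/0.591450 ≈ 0.174.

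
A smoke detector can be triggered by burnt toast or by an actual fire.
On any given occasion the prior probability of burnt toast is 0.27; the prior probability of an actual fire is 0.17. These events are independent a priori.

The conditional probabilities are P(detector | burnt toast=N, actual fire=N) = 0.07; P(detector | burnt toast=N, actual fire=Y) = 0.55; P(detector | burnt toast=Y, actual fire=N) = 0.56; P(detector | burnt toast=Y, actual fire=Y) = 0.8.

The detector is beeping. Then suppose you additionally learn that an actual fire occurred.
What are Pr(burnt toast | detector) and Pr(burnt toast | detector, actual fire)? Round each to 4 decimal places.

Sum P(detector|·) weighted by the priors over the 4 (burnt toast, actual fire) configurations:
  P(detector) = 0.07·0.73·0.83 + 0.55·0.73·0.17 + 0.56·0.27·0.83 + 0.8·0.27·0.17
        = 0.042413 + 0.068255 + 0.125496 + 0.036720 = 0.272884
Keeping only the burnt toast-present terms gives 0.162216, so
  P(burnt toast | detector) = 0.162216 / 0.272884 ≈ 0.5945

Now also conditioning on actual fire=true:
Weight on burnt toast=true, given the evidence: 0.8*0.27 = 0.216000
The normalizing constant is 0.55*0.73 + 0.8*0.27 = 0.617500
Posterior = 0.216000 / 0.617500 ≈ 0.3498
The drop from 0.5945 to 0.3498 is the explaining-away (discounting) effect.

Pr(burnt toast | detector) ≈ 0.5945; Pr(burnt toast | detector, actual fire) ≈ 0.3498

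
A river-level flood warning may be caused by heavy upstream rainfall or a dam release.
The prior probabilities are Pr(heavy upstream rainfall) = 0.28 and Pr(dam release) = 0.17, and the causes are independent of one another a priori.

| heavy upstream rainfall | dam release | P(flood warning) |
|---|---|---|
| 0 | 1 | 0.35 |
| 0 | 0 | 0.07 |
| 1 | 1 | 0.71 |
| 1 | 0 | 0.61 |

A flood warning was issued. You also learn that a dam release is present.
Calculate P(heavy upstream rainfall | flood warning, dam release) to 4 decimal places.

Enumerate both values of heavy upstream rainfall and weight by the priors:
  P(flood warning | dam release) = 0.35×0.72 + 0.71×0.28
        = 0.252000 + 0.198800 = 0.450800
Keeping only the heavy upstream rainfall-present terms gives 0.198800, so
  P(heavy upstream rainfall | flood warning, dam release) = 0.198800 / 0.450800 ≈ 0.4410

P(heavy upstream rainfall | flood warning, dam release) ≈ 0.4410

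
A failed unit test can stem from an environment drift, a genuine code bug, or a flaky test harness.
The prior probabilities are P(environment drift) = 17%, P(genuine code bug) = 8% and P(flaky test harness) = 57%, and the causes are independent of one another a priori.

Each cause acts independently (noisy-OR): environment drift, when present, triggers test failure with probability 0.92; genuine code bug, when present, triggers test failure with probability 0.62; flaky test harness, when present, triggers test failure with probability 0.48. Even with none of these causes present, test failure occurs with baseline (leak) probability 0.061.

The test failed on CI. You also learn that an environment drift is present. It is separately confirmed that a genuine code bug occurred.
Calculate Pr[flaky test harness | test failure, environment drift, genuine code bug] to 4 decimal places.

Pr[flaky test harness | test failure, environment drift, genuine code bug] ≈ 0.5734

Under noisy-OR, P(test failure | causes) = 1 − (1−0.061)·∏(1−qᵢ) over the active causes.
Numerator (weight on configurations with flaky test harness): 0.985156*0.57 = 0.561539
Denominator P(test failure | environment drift, genuine code bug): 0.971454*0.43 + 0.985156*0.57 = 0.979264
Posterior = 0.561539 / 0.979264 ≈ 0.5734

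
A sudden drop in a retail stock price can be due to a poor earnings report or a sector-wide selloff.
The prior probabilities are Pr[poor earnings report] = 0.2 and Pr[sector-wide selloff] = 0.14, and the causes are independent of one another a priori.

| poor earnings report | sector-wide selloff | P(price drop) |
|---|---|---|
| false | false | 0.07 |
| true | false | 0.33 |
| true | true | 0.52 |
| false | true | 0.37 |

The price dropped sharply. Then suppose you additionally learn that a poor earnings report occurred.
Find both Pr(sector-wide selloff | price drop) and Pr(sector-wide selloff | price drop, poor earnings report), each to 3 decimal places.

Sum P(price drop|·) weighted by the priors over the 4 (poor earnings report, sector-wide selloff) configurations:
  P(price drop) = 0.07·0.8·0.86 + 0.37·0.8·0.14 + 0.33·0.2·0.86 + 0.52·0.2·0.14
        = 0.048160 + 0.041440 + 0.056760 + 0.014560 = 0.160920
Keeping only the sector-wide selloff-present terms gives 0.056000, so
  P(sector-wide selloff | price drop) = 0.056000 / 0.160920 ≈ 0.348

Now condition on the additional information:
Weight on sector-wide selloff=true, given the evidence: 0.52×0.14 = 0.072800
The normalizing constant is 0.33×0.86 + 0.52×0.14 = 0.356600
P(sector-wide selloff | price drop, poor earnings report) = 0.072800/0.356600 ≈ 0.204
The drop from 0.348 to 0.204 is the explaining-away (discounting) effect.

Pr(sector-wide selloff | price drop) ≈ 0.348; Pr(sector-wide selloff | price drop, poor earnings report) ≈ 0.204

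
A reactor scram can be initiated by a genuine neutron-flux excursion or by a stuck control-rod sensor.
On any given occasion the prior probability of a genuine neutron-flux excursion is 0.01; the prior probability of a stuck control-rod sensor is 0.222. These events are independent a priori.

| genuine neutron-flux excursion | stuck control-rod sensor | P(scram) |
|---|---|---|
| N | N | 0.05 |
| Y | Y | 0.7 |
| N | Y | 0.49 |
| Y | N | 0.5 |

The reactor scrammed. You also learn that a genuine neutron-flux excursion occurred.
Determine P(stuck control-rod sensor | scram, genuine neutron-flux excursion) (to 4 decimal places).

Sum P(scram|·) weighted by the priors over both values of stuck control-rod sensor:
  P(scram | genuine neutron-flux excursion) = 0.5·0.778 + 0.7·0.222
        = 0.389000 + 0.155400 = 0.544400
Configurations with stuck control-rod sensor contribute 0.155400, so
  P(stuck control-rod sensor | scram, genuine neutron-flux excursion) = 0.155400 / 0.544400 ≈ 0.2855

P(stuck control-rod sensor | scram, genuine neutron-flux excursion) ≈ 0.2855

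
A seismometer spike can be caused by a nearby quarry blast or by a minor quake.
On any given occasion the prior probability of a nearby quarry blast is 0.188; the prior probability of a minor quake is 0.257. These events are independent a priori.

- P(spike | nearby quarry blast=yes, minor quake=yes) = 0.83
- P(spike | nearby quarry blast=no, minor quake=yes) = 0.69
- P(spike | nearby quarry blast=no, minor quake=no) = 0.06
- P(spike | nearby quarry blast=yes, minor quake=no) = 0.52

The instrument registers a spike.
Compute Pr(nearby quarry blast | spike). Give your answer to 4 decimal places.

Pr(nearby quarry blast | spike) ≈ 0.3849

Numerator (weight on configurations with nearby quarry blast): 0.072636 + 0.040102 = 0.112738
Denominator P(spike): 0.06·0.812·0.743 + 0.69·0.812·0.257 + 0.52·0.188·0.743 + 0.83·0.188·0.257 = 0.292929
P(nearby quarry blast | spike) = 0.112738/0.292929 ≈ 0.3849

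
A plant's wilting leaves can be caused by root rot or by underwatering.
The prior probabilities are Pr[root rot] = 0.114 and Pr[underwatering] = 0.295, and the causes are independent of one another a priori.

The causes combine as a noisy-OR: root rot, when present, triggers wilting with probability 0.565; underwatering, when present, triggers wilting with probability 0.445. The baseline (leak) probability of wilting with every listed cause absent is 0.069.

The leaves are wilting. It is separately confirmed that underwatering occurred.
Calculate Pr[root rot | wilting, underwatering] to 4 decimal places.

Under noisy-OR, P(wilting | causes) = 1 − (1−0.069)·∏(1−qᵢ) over the active causes.
P(wilting | underwatering) = 0.483295*0.886 + 0.775233*0.114 = 0.428199 + 0.088377 = 0.516576
The root rot-present share is 0.775233*0.114 = 0.088377.
Hence the posterior is 0.088377/0.516576 ≈ 0.1711.

Pr[root rot | wilting, underwatering] ≈ 0.1711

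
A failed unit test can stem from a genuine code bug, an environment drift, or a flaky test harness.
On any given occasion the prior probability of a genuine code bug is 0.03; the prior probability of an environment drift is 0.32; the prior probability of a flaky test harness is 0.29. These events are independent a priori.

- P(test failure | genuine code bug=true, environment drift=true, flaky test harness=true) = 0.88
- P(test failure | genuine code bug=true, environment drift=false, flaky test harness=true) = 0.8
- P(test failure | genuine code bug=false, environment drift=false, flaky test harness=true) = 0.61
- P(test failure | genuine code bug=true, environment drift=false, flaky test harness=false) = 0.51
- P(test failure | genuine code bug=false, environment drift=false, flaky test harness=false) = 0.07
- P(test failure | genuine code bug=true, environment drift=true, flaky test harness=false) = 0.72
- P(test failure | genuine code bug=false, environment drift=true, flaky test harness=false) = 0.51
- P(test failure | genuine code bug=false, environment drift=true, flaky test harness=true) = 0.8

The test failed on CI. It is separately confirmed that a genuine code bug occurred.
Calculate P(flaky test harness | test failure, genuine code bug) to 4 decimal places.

Numerator (weight on configurations with flaky test harness): 0.157760 + 0.081664 = 0.239424
Denominator P(test failure | genuine code bug): 0.51×0.68×0.71 + 0.8×0.68×0.29 + 0.72×0.32×0.71 + 0.88×0.32×0.29 = 0.649236
Posterior = 0.239424 / 0.649236 ≈ 0.3688

P(flaky test harness | test failure, genuine code bug) ≈ 0.3688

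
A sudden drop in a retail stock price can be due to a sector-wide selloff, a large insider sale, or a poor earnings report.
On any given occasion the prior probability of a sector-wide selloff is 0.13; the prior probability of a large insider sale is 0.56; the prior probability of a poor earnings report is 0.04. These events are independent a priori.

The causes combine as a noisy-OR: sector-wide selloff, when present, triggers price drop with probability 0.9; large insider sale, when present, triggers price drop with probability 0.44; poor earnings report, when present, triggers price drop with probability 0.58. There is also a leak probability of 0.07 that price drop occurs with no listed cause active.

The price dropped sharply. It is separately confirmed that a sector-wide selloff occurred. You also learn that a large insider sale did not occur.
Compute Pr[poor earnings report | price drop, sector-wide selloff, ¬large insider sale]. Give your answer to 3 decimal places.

Pr[poor earnings report | price drop, sector-wide selloff, ¬large insider sale] ≈ 0.042

Under noisy-OR, P(price drop | causes) = 1 − (1−0.07)·∏(1−qᵢ) over the active causes.
Numerator (weight on configurations with poor earnings report): 0.96094*0.04 = 0.038438
Denominator P(price drop | sector-wide selloff, ¬large insider sale): 0.907*0.96 + 0.96094*0.04 = 0.909158
P(poor earnings report | price drop, sector-wide selloff, ¬large insider sale) = 0.038438/0.909158 ≈ 0.042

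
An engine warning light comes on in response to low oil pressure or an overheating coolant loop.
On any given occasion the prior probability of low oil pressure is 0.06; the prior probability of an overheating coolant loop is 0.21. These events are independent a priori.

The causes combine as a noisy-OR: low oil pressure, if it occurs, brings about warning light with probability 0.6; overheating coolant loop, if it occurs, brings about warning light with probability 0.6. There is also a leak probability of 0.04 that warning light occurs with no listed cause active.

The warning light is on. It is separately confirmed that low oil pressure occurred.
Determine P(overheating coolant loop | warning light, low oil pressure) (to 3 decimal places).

P(overheating coolant loop | warning light, low oil pressure) ≈ 0.268

Under noisy-OR, P(warning light | causes) = 1 − (1−0.04)·∏(1−qᵢ) over the active causes.
Numerator (weight on configurations with overheating coolant loop): 0.8464*0.21 = 0.177744
Normalizer over all consistent configurations: 0.616*0.79 + 0.8464*0.21 = 0.664384
P(overheating coolant loop | warning light, low oil pressure) = 0.177744/0.664384 ≈ 0.268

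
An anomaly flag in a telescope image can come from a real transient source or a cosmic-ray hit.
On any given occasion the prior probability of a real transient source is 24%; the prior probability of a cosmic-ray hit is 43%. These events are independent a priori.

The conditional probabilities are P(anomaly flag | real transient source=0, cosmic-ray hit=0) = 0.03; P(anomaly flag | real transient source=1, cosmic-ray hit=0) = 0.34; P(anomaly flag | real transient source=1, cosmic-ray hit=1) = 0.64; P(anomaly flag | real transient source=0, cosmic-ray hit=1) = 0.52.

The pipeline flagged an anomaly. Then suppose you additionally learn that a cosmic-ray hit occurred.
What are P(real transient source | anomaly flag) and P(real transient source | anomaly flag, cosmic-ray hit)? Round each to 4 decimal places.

Weight on real transient source=true, given the evidence: 0.046512 + 0.066048 = 0.112560
Normalizer over all consistent configurations: 0.03×0.76×0.57 + 0.52×0.76×0.43 + 0.34×0.24×0.57 + 0.64×0.24×0.43 = 0.295492
P(real transient source | anomaly flag) = 0.112560/0.295492 ≈ 0.3809

Now condition on the additional information:
Numerator (weight on configurations with real transient source): 0.64·0.24 = 0.153600
Denominator P(anomaly flag | cosmic-ray hit): 0.52·0.76 + 0.64·0.24 = 0.548800
P(real transient source | anomaly flag, cosmic-ray hit) = 0.153600/0.548800 ≈ 0.2799

P(real transient source | anomaly flag) ≈ 0.3809; P(real transient source | anomaly flag, cosmic-ray hit) ≈ 0.2799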